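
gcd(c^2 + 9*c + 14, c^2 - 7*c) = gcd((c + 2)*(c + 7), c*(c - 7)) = 1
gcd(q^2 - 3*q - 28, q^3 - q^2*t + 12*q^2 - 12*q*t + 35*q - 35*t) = 1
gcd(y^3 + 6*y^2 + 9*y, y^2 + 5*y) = y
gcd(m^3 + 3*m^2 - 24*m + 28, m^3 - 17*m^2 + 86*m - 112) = m - 2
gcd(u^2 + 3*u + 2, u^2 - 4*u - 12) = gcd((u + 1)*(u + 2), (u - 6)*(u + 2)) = u + 2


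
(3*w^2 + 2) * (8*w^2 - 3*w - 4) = 24*w^4 - 9*w^3 + 4*w^2 - 6*w - 8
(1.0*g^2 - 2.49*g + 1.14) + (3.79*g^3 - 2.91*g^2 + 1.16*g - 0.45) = 3.79*g^3 - 1.91*g^2 - 1.33*g + 0.69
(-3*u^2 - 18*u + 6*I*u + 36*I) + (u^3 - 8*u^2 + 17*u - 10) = u^3 - 11*u^2 - u + 6*I*u - 10 + 36*I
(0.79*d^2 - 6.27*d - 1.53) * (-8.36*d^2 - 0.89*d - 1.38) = -6.6044*d^4 + 51.7141*d^3 + 17.2809*d^2 + 10.0143*d + 2.1114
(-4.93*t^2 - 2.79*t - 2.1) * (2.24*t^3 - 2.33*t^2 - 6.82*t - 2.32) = -11.0432*t^5 + 5.2373*t^4 + 35.4193*t^3 + 35.3584*t^2 + 20.7948*t + 4.872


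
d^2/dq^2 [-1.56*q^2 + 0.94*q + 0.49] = -3.12000000000000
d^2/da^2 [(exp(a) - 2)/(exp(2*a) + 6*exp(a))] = (exp(3*a) - 14*exp(2*a) - 36*exp(a) - 72)*exp(-a)/(exp(3*a) + 18*exp(2*a) + 108*exp(a) + 216)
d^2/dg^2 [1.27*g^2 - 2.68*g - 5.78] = 2.54000000000000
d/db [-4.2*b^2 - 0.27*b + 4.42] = -8.4*b - 0.27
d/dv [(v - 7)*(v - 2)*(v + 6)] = 3*v^2 - 6*v - 40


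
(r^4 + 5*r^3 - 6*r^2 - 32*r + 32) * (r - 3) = r^5 + 2*r^4 - 21*r^3 - 14*r^2 + 128*r - 96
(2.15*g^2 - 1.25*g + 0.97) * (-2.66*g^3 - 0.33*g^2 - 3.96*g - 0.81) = -5.719*g^5 + 2.6155*g^4 - 10.6817*g^3 + 2.8884*g^2 - 2.8287*g - 0.7857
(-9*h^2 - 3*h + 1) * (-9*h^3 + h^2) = 81*h^5 + 18*h^4 - 12*h^3 + h^2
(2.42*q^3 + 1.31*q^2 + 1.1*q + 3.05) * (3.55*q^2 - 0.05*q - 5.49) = 8.591*q^5 + 4.5295*q^4 - 9.4463*q^3 + 3.5806*q^2 - 6.1915*q - 16.7445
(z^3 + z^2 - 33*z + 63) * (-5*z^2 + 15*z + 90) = -5*z^5 + 10*z^4 + 270*z^3 - 720*z^2 - 2025*z + 5670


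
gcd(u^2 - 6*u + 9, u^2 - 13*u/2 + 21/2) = u - 3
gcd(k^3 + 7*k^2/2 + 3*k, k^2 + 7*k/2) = k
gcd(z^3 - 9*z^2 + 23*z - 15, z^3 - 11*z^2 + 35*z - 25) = z^2 - 6*z + 5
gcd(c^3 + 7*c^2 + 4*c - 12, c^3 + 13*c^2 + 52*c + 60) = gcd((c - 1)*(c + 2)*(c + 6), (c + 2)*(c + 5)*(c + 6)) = c^2 + 8*c + 12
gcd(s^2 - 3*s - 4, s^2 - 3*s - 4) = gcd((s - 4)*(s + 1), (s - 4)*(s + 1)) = s^2 - 3*s - 4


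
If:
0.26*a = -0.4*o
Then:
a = -1.53846153846154*o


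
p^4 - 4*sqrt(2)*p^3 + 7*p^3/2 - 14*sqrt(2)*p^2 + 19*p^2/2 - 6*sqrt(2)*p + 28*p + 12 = (p + 1/2)*(p + 3)*(p - 2*sqrt(2))^2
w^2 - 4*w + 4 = (w - 2)^2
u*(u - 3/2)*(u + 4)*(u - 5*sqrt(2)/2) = u^4 - 5*sqrt(2)*u^3/2 + 5*u^3/2 - 25*sqrt(2)*u^2/4 - 6*u^2 + 15*sqrt(2)*u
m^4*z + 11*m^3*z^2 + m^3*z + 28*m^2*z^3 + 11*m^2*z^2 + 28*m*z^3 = m*(m + 4*z)*(m + 7*z)*(m*z + z)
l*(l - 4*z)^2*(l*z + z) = l^4*z - 8*l^3*z^2 + l^3*z + 16*l^2*z^3 - 8*l^2*z^2 + 16*l*z^3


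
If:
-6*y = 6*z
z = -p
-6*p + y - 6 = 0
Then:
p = -6/5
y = -6/5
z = 6/5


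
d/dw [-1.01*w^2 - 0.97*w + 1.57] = -2.02*w - 0.97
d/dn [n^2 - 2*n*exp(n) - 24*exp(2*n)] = -2*n*exp(n) + 2*n - 48*exp(2*n) - 2*exp(n)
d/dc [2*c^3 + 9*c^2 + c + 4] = 6*c^2 + 18*c + 1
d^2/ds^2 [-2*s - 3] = 0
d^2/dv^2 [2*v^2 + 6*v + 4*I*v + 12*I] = 4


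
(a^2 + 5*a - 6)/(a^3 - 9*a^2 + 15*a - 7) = (a + 6)/(a^2 - 8*a + 7)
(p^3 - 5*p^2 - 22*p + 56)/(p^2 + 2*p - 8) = p - 7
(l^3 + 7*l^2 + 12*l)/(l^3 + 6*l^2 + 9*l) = (l + 4)/(l + 3)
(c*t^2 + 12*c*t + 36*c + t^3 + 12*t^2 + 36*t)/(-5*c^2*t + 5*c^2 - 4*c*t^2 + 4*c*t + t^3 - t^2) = (t^2 + 12*t + 36)/(-5*c*t + 5*c + t^2 - t)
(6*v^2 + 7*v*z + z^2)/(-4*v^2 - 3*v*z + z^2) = (6*v + z)/(-4*v + z)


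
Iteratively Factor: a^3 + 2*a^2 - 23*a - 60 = (a - 5)*(a^2 + 7*a + 12) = (a - 5)*(a + 3)*(a + 4)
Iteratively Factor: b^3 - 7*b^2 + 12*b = (b)*(b^2 - 7*b + 12) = b*(b - 4)*(b - 3)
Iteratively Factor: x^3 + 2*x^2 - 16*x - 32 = (x - 4)*(x^2 + 6*x + 8) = (x - 4)*(x + 2)*(x + 4)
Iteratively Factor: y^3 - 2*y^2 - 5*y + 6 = (y - 1)*(y^2 - y - 6) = (y - 3)*(y - 1)*(y + 2)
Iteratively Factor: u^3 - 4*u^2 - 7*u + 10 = (u - 5)*(u^2 + u - 2) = (u - 5)*(u - 1)*(u + 2)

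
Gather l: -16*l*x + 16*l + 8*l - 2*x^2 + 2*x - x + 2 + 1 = l*(24 - 16*x) - 2*x^2 + x + 3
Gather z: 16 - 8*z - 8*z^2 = -8*z^2 - 8*z + 16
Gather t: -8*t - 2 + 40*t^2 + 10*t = 40*t^2 + 2*t - 2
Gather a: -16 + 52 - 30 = 6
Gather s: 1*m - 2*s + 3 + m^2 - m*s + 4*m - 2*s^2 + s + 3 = m^2 + 5*m - 2*s^2 + s*(-m - 1) + 6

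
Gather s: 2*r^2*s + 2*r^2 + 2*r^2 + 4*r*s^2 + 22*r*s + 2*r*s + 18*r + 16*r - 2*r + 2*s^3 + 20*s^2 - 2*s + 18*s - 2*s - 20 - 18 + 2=4*r^2 + 32*r + 2*s^3 + s^2*(4*r + 20) + s*(2*r^2 + 24*r + 14) - 36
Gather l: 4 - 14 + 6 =-4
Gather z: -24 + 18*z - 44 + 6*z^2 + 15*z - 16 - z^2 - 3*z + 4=5*z^2 + 30*z - 80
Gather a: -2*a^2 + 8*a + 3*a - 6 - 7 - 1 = -2*a^2 + 11*a - 14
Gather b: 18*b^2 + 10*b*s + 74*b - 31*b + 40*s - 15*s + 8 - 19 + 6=18*b^2 + b*(10*s + 43) + 25*s - 5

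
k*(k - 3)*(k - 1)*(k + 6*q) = k^4 + 6*k^3*q - 4*k^3 - 24*k^2*q + 3*k^2 + 18*k*q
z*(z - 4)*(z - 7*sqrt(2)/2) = z^3 - 7*sqrt(2)*z^2/2 - 4*z^2 + 14*sqrt(2)*z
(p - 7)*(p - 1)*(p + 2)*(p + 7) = p^4 + p^3 - 51*p^2 - 49*p + 98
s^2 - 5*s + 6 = (s - 3)*(s - 2)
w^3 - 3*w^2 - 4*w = w*(w - 4)*(w + 1)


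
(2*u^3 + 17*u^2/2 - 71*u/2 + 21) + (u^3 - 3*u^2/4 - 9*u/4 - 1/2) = 3*u^3 + 31*u^2/4 - 151*u/4 + 41/2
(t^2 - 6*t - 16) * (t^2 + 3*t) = t^4 - 3*t^3 - 34*t^2 - 48*t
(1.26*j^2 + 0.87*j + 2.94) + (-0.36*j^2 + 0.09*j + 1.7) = 0.9*j^2 + 0.96*j + 4.64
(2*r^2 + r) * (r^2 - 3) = 2*r^4 + r^3 - 6*r^2 - 3*r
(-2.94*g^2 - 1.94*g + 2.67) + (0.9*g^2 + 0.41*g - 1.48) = -2.04*g^2 - 1.53*g + 1.19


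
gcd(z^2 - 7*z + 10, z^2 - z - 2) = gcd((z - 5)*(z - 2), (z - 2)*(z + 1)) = z - 2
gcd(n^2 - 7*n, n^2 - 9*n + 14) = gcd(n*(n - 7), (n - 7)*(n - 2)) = n - 7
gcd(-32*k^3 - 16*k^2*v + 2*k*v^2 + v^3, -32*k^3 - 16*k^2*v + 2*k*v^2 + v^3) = -32*k^3 - 16*k^2*v + 2*k*v^2 + v^3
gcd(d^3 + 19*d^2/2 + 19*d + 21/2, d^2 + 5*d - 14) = d + 7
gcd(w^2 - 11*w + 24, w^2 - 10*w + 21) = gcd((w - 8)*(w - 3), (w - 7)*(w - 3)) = w - 3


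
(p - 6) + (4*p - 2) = 5*p - 8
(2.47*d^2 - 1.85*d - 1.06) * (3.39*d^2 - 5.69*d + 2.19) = 8.3733*d^4 - 20.3258*d^3 + 12.3424*d^2 + 1.9799*d - 2.3214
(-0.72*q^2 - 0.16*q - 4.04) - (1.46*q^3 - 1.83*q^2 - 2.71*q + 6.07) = -1.46*q^3 + 1.11*q^2 + 2.55*q - 10.11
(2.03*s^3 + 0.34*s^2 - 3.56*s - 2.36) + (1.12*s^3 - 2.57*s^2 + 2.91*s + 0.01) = 3.15*s^3 - 2.23*s^2 - 0.65*s - 2.35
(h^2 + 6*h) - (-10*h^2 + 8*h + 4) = 11*h^2 - 2*h - 4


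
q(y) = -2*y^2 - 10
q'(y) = -4*y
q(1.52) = -14.62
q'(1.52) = -6.08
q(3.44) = -33.67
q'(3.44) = -13.76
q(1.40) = -13.92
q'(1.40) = -5.60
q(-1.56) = -14.87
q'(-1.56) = 6.24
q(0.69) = -10.95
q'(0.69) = -2.76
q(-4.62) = -52.69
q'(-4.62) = 18.48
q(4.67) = -53.62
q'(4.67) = -18.68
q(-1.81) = -16.55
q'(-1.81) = 7.24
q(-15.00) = -460.00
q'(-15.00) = 60.00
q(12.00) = -298.00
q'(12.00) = -48.00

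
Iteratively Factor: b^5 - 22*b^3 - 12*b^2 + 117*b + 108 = (b + 3)*(b^4 - 3*b^3 - 13*b^2 + 27*b + 36) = (b + 3)^2*(b^3 - 6*b^2 + 5*b + 12) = (b - 3)*(b + 3)^2*(b^2 - 3*b - 4) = (b - 4)*(b - 3)*(b + 3)^2*(b + 1)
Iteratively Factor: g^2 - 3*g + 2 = (g - 1)*(g - 2)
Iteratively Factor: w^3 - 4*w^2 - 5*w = (w + 1)*(w^2 - 5*w) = w*(w + 1)*(w - 5)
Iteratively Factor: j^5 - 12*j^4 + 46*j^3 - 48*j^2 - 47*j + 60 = (j - 5)*(j^4 - 7*j^3 + 11*j^2 + 7*j - 12) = (j - 5)*(j + 1)*(j^3 - 8*j^2 + 19*j - 12) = (j - 5)*(j - 4)*(j + 1)*(j^2 - 4*j + 3) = (j - 5)*(j - 4)*(j - 3)*(j + 1)*(j - 1)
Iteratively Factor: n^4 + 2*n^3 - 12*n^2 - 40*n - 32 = (n + 2)*(n^3 - 12*n - 16) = (n + 2)^2*(n^2 - 2*n - 8) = (n + 2)^3*(n - 4)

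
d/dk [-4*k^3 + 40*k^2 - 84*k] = -12*k^2 + 80*k - 84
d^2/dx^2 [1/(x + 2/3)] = 54/(3*x + 2)^3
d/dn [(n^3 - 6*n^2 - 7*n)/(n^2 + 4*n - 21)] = (n^4 + 8*n^3 - 80*n^2 + 252*n + 147)/(n^4 + 8*n^3 - 26*n^2 - 168*n + 441)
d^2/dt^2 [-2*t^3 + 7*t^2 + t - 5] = 14 - 12*t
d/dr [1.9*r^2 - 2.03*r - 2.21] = 3.8*r - 2.03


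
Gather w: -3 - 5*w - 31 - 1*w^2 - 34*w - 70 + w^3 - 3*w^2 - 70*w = w^3 - 4*w^2 - 109*w - 104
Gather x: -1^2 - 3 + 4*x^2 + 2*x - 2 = 4*x^2 + 2*x - 6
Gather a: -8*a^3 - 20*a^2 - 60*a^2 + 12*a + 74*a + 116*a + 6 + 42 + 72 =-8*a^3 - 80*a^2 + 202*a + 120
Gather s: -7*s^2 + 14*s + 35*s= -7*s^2 + 49*s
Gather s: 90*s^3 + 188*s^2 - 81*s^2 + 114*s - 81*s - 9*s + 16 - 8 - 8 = 90*s^3 + 107*s^2 + 24*s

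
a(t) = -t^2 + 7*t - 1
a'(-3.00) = 13.00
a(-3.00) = -31.00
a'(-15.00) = 37.00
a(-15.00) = -331.00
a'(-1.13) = 9.26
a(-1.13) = -10.19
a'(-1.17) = 9.34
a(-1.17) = -10.56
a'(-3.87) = 14.74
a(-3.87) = -43.07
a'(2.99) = 1.02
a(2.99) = 10.99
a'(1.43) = 4.14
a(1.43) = 6.97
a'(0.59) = 5.82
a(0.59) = 2.78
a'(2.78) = 1.44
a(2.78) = 10.73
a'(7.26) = -7.52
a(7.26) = -2.89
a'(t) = 7 - 2*t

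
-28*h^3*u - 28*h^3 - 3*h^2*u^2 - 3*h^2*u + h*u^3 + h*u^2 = (-7*h + u)*(4*h + u)*(h*u + h)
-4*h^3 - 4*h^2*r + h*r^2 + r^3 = (-2*h + r)*(h + r)*(2*h + r)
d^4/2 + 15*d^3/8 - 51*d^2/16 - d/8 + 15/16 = (d/2 + 1/4)*(d - 1)*(d - 3/4)*(d + 5)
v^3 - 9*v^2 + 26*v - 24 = (v - 4)*(v - 3)*(v - 2)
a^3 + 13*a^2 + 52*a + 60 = (a + 2)*(a + 5)*(a + 6)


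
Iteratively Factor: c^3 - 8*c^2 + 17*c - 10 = (c - 2)*(c^2 - 6*c + 5) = (c - 5)*(c - 2)*(c - 1)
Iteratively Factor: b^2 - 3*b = (b - 3)*(b)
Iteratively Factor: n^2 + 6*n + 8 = (n + 4)*(n + 2)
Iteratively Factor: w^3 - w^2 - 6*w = (w - 3)*(w^2 + 2*w) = w*(w - 3)*(w + 2)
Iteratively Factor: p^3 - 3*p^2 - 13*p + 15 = (p - 1)*(p^2 - 2*p - 15) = (p - 5)*(p - 1)*(p + 3)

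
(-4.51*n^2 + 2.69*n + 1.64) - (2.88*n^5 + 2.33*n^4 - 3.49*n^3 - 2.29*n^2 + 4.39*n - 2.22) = -2.88*n^5 - 2.33*n^4 + 3.49*n^3 - 2.22*n^2 - 1.7*n + 3.86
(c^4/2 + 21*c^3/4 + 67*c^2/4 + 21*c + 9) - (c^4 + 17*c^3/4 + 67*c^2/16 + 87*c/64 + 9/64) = -c^4/2 + c^3 + 201*c^2/16 + 1257*c/64 + 567/64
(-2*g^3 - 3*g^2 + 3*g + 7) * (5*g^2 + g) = -10*g^5 - 17*g^4 + 12*g^3 + 38*g^2 + 7*g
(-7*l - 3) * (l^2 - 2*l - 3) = -7*l^3 + 11*l^2 + 27*l + 9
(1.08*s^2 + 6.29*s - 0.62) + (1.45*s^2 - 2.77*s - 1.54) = 2.53*s^2 + 3.52*s - 2.16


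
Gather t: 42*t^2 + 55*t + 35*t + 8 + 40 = 42*t^2 + 90*t + 48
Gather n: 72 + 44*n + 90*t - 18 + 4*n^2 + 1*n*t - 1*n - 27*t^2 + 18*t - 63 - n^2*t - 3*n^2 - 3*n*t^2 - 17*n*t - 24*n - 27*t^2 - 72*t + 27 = n^2*(1 - t) + n*(-3*t^2 - 16*t + 19) - 54*t^2 + 36*t + 18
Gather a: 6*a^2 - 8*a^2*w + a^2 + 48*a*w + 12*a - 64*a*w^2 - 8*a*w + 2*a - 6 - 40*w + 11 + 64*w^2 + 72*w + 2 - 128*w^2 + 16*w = a^2*(7 - 8*w) + a*(-64*w^2 + 40*w + 14) - 64*w^2 + 48*w + 7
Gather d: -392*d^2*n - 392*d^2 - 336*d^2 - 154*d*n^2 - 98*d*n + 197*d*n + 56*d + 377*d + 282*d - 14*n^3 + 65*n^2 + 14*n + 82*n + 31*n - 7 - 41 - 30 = d^2*(-392*n - 728) + d*(-154*n^2 + 99*n + 715) - 14*n^3 + 65*n^2 + 127*n - 78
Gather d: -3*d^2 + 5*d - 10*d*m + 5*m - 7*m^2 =-3*d^2 + d*(5 - 10*m) - 7*m^2 + 5*m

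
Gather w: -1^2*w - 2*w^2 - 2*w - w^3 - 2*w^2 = -w^3 - 4*w^2 - 3*w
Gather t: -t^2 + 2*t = -t^2 + 2*t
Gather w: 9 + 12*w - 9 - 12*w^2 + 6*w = -12*w^2 + 18*w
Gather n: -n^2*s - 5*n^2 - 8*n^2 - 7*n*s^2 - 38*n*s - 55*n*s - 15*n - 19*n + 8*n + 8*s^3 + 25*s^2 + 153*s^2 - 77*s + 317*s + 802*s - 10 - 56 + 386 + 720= n^2*(-s - 13) + n*(-7*s^2 - 93*s - 26) + 8*s^3 + 178*s^2 + 1042*s + 1040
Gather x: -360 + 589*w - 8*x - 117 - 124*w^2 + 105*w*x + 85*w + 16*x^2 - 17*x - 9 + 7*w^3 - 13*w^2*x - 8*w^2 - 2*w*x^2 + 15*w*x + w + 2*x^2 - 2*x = 7*w^3 - 132*w^2 + 675*w + x^2*(18 - 2*w) + x*(-13*w^2 + 120*w - 27) - 486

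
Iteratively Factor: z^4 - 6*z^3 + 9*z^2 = (z - 3)*(z^3 - 3*z^2) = (z - 3)^2*(z^2) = z*(z - 3)^2*(z)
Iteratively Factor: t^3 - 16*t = (t)*(t^2 - 16) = t*(t + 4)*(t - 4)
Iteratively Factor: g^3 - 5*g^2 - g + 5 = (g - 5)*(g^2 - 1) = (g - 5)*(g - 1)*(g + 1)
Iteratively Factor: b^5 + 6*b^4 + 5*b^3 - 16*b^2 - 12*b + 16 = (b + 2)*(b^4 + 4*b^3 - 3*b^2 - 10*b + 8) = (b + 2)^2*(b^3 + 2*b^2 - 7*b + 4) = (b - 1)*(b + 2)^2*(b^2 + 3*b - 4) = (b - 1)*(b + 2)^2*(b + 4)*(b - 1)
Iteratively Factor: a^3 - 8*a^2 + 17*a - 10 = (a - 5)*(a^2 - 3*a + 2) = (a - 5)*(a - 1)*(a - 2)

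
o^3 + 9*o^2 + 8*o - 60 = (o - 2)*(o + 5)*(o + 6)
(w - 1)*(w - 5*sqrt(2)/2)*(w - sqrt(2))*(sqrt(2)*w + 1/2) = sqrt(2)*w^4 - 13*w^3/2 - sqrt(2)*w^3 + 13*sqrt(2)*w^2/4 + 13*w^2/2 - 13*sqrt(2)*w/4 + 5*w/2 - 5/2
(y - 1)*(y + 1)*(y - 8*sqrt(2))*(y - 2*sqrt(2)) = y^4 - 10*sqrt(2)*y^3 + 31*y^2 + 10*sqrt(2)*y - 32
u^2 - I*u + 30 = (u - 6*I)*(u + 5*I)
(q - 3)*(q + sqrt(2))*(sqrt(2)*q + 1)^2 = 2*q^4 - 6*q^3 + 4*sqrt(2)*q^3 - 12*sqrt(2)*q^2 + 5*q^2 - 15*q + sqrt(2)*q - 3*sqrt(2)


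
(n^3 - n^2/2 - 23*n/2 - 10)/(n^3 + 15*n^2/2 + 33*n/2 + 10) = (n - 4)/(n + 4)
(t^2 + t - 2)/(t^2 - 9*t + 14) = (t^2 + t - 2)/(t^2 - 9*t + 14)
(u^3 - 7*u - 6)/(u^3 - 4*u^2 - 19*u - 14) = (u - 3)/(u - 7)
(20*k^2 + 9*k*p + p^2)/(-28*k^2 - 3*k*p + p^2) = (5*k + p)/(-7*k + p)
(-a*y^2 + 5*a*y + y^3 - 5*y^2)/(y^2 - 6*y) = (-a*y + 5*a + y^2 - 5*y)/(y - 6)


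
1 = 1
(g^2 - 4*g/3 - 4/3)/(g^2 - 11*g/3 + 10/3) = (3*g + 2)/(3*g - 5)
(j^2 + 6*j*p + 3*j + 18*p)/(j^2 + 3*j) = (j + 6*p)/j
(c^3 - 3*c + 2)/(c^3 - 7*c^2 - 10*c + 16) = (c - 1)/(c - 8)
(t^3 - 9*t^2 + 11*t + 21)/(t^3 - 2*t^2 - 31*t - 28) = (t - 3)/(t + 4)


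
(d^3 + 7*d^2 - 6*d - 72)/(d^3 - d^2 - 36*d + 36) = (d^2 + d - 12)/(d^2 - 7*d + 6)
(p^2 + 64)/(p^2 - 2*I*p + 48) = (p + 8*I)/(p + 6*I)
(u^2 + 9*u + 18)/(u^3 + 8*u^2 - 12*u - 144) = (u + 3)/(u^2 + 2*u - 24)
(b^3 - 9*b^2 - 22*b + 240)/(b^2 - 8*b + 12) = (b^2 - 3*b - 40)/(b - 2)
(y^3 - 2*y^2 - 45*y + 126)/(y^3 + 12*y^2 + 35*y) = (y^2 - 9*y + 18)/(y*(y + 5))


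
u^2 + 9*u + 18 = (u + 3)*(u + 6)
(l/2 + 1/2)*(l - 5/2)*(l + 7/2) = l^3/2 + l^2 - 31*l/8 - 35/8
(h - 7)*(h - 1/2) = h^2 - 15*h/2 + 7/2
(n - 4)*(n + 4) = n^2 - 16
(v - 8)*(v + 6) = v^2 - 2*v - 48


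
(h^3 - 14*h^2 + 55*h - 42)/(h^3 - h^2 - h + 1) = (h^2 - 13*h + 42)/(h^2 - 1)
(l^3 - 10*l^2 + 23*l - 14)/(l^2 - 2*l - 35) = (l^2 - 3*l + 2)/(l + 5)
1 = 1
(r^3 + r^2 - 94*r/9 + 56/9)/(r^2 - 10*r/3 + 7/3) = (3*r^2 + 10*r - 8)/(3*(r - 1))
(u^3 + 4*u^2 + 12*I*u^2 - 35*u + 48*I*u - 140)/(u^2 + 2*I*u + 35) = (u^2 + u*(4 + 5*I) + 20*I)/(u - 5*I)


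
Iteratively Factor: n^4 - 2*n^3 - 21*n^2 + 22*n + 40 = (n - 5)*(n^3 + 3*n^2 - 6*n - 8) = (n - 5)*(n - 2)*(n^2 + 5*n + 4) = (n - 5)*(n - 2)*(n + 4)*(n + 1)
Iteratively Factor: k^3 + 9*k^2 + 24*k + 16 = (k + 4)*(k^2 + 5*k + 4) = (k + 1)*(k + 4)*(k + 4)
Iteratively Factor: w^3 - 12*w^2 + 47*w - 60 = (w - 3)*(w^2 - 9*w + 20) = (w - 4)*(w - 3)*(w - 5)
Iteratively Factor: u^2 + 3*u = (u)*(u + 3)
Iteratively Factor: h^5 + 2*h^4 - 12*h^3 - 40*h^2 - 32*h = (h - 4)*(h^4 + 6*h^3 + 12*h^2 + 8*h) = (h - 4)*(h + 2)*(h^3 + 4*h^2 + 4*h) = (h - 4)*(h + 2)^2*(h^2 + 2*h) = (h - 4)*(h + 2)^3*(h)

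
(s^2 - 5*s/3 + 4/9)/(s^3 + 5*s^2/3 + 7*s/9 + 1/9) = (9*s^2 - 15*s + 4)/(9*s^3 + 15*s^2 + 7*s + 1)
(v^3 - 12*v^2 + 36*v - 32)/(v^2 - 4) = (v^2 - 10*v + 16)/(v + 2)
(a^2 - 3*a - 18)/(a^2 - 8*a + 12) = (a + 3)/(a - 2)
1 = 1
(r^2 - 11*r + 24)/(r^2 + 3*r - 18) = (r - 8)/(r + 6)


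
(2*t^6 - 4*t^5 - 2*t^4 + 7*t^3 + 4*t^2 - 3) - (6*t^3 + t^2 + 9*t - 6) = 2*t^6 - 4*t^5 - 2*t^4 + t^3 + 3*t^2 - 9*t + 3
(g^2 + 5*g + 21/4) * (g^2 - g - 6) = g^4 + 4*g^3 - 23*g^2/4 - 141*g/4 - 63/2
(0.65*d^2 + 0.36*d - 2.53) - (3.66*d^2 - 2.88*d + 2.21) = -3.01*d^2 + 3.24*d - 4.74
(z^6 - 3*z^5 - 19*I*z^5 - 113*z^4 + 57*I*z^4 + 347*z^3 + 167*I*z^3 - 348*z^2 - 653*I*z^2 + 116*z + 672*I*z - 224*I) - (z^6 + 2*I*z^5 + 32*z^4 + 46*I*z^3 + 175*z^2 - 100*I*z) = -3*z^5 - 21*I*z^5 - 145*z^4 + 57*I*z^4 + 347*z^3 + 121*I*z^3 - 523*z^2 - 653*I*z^2 + 116*z + 772*I*z - 224*I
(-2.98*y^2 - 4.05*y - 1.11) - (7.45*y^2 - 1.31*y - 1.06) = -10.43*y^2 - 2.74*y - 0.05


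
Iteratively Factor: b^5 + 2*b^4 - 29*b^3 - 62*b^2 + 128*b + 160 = (b + 4)*(b^4 - 2*b^3 - 21*b^2 + 22*b + 40) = (b - 5)*(b + 4)*(b^3 + 3*b^2 - 6*b - 8) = (b - 5)*(b + 4)^2*(b^2 - b - 2) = (b - 5)*(b + 1)*(b + 4)^2*(b - 2)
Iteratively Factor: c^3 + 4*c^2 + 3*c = (c)*(c^2 + 4*c + 3) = c*(c + 3)*(c + 1)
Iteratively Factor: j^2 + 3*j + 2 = (j + 2)*(j + 1)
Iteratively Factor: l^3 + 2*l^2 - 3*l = (l)*(l^2 + 2*l - 3) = l*(l - 1)*(l + 3)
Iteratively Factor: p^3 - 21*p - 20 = (p + 1)*(p^2 - p - 20) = (p + 1)*(p + 4)*(p - 5)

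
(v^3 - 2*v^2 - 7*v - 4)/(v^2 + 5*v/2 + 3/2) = 2*(v^2 - 3*v - 4)/(2*v + 3)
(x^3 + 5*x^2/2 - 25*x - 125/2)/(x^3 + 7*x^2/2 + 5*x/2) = (x^2 - 25)/(x*(x + 1))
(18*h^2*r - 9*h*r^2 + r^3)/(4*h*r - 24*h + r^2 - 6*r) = r*(18*h^2 - 9*h*r + r^2)/(4*h*r - 24*h + r^2 - 6*r)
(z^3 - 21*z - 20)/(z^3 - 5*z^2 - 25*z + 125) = (z^2 + 5*z + 4)/(z^2 - 25)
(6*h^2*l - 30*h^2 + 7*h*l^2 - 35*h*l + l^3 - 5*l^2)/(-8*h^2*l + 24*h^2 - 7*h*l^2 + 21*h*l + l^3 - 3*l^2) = (-6*h*l + 30*h - l^2 + 5*l)/(8*h*l - 24*h - l^2 + 3*l)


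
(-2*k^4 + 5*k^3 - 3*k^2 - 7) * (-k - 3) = 2*k^5 + k^4 - 12*k^3 + 9*k^2 + 7*k + 21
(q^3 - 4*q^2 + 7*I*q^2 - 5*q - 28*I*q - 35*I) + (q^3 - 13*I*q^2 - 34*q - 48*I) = 2*q^3 - 4*q^2 - 6*I*q^2 - 39*q - 28*I*q - 83*I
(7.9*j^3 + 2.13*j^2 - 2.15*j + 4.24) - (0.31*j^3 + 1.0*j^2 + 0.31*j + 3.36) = 7.59*j^3 + 1.13*j^2 - 2.46*j + 0.88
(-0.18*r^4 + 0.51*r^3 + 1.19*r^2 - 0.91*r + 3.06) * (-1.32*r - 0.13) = 0.2376*r^5 - 0.6498*r^4 - 1.6371*r^3 + 1.0465*r^2 - 3.9209*r - 0.3978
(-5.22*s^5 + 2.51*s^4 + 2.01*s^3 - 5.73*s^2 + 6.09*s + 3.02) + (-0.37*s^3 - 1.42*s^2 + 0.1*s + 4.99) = -5.22*s^5 + 2.51*s^4 + 1.64*s^3 - 7.15*s^2 + 6.19*s + 8.01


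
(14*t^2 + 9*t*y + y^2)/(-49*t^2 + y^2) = (2*t + y)/(-7*t + y)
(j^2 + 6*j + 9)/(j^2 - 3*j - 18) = (j + 3)/(j - 6)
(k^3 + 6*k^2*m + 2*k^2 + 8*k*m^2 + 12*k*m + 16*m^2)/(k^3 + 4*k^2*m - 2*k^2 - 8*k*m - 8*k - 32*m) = (k + 2*m)/(k - 4)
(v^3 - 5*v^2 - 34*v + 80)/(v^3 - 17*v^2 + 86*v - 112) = (v + 5)/(v - 7)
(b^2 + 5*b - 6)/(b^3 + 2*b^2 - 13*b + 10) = (b + 6)/(b^2 + 3*b - 10)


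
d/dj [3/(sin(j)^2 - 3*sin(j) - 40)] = 3*(3 - 2*sin(j))*cos(j)/((sin(j) - 8)^2*(sin(j) + 5)^2)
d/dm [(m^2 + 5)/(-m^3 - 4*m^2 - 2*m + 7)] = (m^4 + 13*m^2 + 54*m + 10)/(m^6 + 8*m^5 + 20*m^4 + 2*m^3 - 52*m^2 - 28*m + 49)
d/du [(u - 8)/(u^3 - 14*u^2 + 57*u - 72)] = -2/(u^3 - 9*u^2 + 27*u - 27)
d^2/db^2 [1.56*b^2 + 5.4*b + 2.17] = 3.12000000000000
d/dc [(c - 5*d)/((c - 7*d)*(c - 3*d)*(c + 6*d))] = (-2*c^3 + 19*c^2*d - 40*c*d^2 - 69*d^3)/(c^6 - 8*c^5*d - 62*c^4*d^2 + 564*c^3*d^3 + 513*c^2*d^4 - 9828*c*d^5 + 15876*d^6)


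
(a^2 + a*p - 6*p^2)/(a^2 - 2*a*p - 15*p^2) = (-a + 2*p)/(-a + 5*p)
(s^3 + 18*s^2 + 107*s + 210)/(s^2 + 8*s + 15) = (s^2 + 13*s + 42)/(s + 3)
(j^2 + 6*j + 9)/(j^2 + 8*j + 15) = (j + 3)/(j + 5)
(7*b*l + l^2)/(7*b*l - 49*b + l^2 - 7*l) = l/(l - 7)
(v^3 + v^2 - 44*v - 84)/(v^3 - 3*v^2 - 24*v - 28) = (v + 6)/(v + 2)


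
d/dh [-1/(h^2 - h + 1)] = (2*h - 1)/(h^2 - h + 1)^2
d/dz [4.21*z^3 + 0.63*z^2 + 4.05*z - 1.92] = 12.63*z^2 + 1.26*z + 4.05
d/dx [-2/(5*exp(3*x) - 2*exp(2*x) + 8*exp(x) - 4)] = (30*exp(2*x) - 8*exp(x) + 16)*exp(x)/(5*exp(3*x) - 2*exp(2*x) + 8*exp(x) - 4)^2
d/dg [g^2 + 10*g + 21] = 2*g + 10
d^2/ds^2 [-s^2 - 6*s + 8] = -2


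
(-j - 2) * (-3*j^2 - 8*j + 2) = 3*j^3 + 14*j^2 + 14*j - 4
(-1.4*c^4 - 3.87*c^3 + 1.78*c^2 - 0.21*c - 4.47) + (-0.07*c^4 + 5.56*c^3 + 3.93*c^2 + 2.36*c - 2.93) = -1.47*c^4 + 1.69*c^3 + 5.71*c^2 + 2.15*c - 7.4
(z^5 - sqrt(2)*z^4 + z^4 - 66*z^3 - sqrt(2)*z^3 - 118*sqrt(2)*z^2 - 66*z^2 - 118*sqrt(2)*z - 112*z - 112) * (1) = z^5 - sqrt(2)*z^4 + z^4 - 66*z^3 - sqrt(2)*z^3 - 118*sqrt(2)*z^2 - 66*z^2 - 118*sqrt(2)*z - 112*z - 112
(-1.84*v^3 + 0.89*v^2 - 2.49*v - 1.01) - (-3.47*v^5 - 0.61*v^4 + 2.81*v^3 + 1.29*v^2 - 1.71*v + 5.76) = 3.47*v^5 + 0.61*v^4 - 4.65*v^3 - 0.4*v^2 - 0.78*v - 6.77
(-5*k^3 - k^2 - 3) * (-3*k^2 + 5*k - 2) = 15*k^5 - 22*k^4 + 5*k^3 + 11*k^2 - 15*k + 6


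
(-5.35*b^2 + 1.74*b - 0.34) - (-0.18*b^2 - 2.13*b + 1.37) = -5.17*b^2 + 3.87*b - 1.71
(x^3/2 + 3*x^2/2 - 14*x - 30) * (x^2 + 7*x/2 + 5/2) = x^5/2 + 13*x^4/4 - 15*x^3/2 - 301*x^2/4 - 140*x - 75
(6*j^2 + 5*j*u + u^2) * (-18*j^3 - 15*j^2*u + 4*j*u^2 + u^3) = -108*j^5 - 180*j^4*u - 69*j^3*u^2 + 11*j^2*u^3 + 9*j*u^4 + u^5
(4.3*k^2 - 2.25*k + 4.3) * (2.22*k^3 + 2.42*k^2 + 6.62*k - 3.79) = 9.546*k^5 + 5.411*k^4 + 32.567*k^3 - 20.786*k^2 + 36.9935*k - 16.297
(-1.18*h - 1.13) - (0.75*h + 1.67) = -1.93*h - 2.8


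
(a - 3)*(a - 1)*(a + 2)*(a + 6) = a^4 + 4*a^3 - 17*a^2 - 24*a + 36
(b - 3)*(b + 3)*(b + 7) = b^3 + 7*b^2 - 9*b - 63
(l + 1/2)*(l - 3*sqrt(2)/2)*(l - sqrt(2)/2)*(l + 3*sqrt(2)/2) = l^4 - sqrt(2)*l^3/2 + l^3/2 - 9*l^2/2 - sqrt(2)*l^2/4 - 9*l/4 + 9*sqrt(2)*l/4 + 9*sqrt(2)/8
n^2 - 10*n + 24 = (n - 6)*(n - 4)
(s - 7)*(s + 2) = s^2 - 5*s - 14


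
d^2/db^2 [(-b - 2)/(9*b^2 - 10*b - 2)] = 2*(4*(b + 2)*(9*b - 5)^2 + (27*b + 8)*(-9*b^2 + 10*b + 2))/(-9*b^2 + 10*b + 2)^3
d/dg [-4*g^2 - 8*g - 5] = -8*g - 8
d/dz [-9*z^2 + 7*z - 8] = 7 - 18*z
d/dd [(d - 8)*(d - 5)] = 2*d - 13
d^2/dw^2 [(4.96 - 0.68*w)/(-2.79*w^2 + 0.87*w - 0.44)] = ((28.86 - 11.3832*w)*(2.79*w^2 - 0.87*w + 0.44) + (0.68*w - 4.96)*(5.58*w - 0.87)*(11.16*w - 1.74))/(2.79*w^2 - 0.87*w + 0.44)^3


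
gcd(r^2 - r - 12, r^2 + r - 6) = r + 3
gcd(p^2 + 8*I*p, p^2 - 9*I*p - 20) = 1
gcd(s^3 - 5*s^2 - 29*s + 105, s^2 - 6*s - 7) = s - 7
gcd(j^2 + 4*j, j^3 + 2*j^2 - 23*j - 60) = j + 4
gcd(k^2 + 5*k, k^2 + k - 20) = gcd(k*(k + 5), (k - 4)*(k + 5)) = k + 5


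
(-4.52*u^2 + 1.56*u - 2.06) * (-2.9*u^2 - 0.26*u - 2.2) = 13.108*u^4 - 3.3488*u^3 + 15.5124*u^2 - 2.8964*u + 4.532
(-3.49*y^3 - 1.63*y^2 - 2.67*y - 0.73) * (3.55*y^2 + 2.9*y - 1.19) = -12.3895*y^5 - 15.9075*y^4 - 10.0524*y^3 - 8.3948*y^2 + 1.0603*y + 0.8687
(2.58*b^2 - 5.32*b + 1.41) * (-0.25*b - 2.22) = -0.645*b^3 - 4.3976*b^2 + 11.4579*b - 3.1302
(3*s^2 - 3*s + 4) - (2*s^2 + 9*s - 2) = s^2 - 12*s + 6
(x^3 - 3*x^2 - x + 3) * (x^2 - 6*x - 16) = x^5 - 9*x^4 + x^3 + 57*x^2 - 2*x - 48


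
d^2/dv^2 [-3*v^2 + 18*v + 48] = -6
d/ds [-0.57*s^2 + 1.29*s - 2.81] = 1.29 - 1.14*s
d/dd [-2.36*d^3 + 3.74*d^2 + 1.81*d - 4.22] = -7.08*d^2 + 7.48*d + 1.81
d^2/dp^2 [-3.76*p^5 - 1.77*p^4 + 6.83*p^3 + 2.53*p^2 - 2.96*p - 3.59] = -75.2*p^3 - 21.24*p^2 + 40.98*p + 5.06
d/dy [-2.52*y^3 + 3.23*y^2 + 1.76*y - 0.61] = -7.56*y^2 + 6.46*y + 1.76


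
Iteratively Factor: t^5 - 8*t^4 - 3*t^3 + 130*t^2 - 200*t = (t + 4)*(t^4 - 12*t^3 + 45*t^2 - 50*t) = (t - 2)*(t + 4)*(t^3 - 10*t^2 + 25*t) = (t - 5)*(t - 2)*(t + 4)*(t^2 - 5*t) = t*(t - 5)*(t - 2)*(t + 4)*(t - 5)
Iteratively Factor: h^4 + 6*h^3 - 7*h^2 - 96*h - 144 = (h + 4)*(h^3 + 2*h^2 - 15*h - 36) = (h + 3)*(h + 4)*(h^2 - h - 12) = (h + 3)^2*(h + 4)*(h - 4)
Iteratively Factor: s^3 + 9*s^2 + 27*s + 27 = (s + 3)*(s^2 + 6*s + 9) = (s + 3)^2*(s + 3)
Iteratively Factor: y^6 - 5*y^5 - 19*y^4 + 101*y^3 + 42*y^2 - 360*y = (y + 2)*(y^5 - 7*y^4 - 5*y^3 + 111*y^2 - 180*y) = y*(y + 2)*(y^4 - 7*y^3 - 5*y^2 + 111*y - 180) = y*(y - 5)*(y + 2)*(y^3 - 2*y^2 - 15*y + 36) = y*(y - 5)*(y + 2)*(y + 4)*(y^2 - 6*y + 9) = y*(y - 5)*(y - 3)*(y + 2)*(y + 4)*(y - 3)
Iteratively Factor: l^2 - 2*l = (l)*(l - 2)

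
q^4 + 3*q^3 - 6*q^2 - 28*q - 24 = (q - 3)*(q + 2)^3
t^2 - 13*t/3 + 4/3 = (t - 4)*(t - 1/3)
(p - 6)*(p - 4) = p^2 - 10*p + 24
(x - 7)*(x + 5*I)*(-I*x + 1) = -I*x^3 + 6*x^2 + 7*I*x^2 - 42*x + 5*I*x - 35*I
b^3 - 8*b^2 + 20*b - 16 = (b - 4)*(b - 2)^2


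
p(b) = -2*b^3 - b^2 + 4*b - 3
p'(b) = -6*b^2 - 2*b + 4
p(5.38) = -321.87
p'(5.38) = -180.43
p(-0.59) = -5.30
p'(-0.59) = 3.09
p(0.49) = -1.52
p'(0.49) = 1.58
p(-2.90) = 25.77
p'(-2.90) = -40.66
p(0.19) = -2.29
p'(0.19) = 3.40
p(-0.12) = -3.49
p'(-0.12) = 4.15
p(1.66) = -8.26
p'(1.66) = -15.85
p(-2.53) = 12.87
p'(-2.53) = -29.35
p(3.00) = -54.00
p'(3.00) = -56.00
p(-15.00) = 6462.00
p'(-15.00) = -1316.00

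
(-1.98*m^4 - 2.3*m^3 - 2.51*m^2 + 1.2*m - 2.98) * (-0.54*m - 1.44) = 1.0692*m^5 + 4.0932*m^4 + 4.6674*m^3 + 2.9664*m^2 - 0.1188*m + 4.2912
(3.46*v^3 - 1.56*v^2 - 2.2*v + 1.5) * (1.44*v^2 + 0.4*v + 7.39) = 4.9824*v^5 - 0.8624*v^4 + 21.7774*v^3 - 10.2484*v^2 - 15.658*v + 11.085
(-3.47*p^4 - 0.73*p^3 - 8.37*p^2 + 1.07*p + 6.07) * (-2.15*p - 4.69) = 7.4605*p^5 + 17.8438*p^4 + 21.4192*p^3 + 36.9548*p^2 - 18.0688*p - 28.4683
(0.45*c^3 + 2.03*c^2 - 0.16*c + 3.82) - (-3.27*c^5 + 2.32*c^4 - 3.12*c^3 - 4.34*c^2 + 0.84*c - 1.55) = 3.27*c^5 - 2.32*c^4 + 3.57*c^3 + 6.37*c^2 - 1.0*c + 5.37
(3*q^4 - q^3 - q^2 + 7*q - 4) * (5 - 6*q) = -18*q^5 + 21*q^4 + q^3 - 47*q^2 + 59*q - 20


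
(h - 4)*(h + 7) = h^2 + 3*h - 28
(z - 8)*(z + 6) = z^2 - 2*z - 48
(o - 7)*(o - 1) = o^2 - 8*o + 7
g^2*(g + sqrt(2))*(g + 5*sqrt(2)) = g^4 + 6*sqrt(2)*g^3 + 10*g^2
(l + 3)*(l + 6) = l^2 + 9*l + 18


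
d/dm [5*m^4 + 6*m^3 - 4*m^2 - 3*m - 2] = 20*m^3 + 18*m^2 - 8*m - 3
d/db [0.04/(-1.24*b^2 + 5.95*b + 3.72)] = (0.0992*b - 0.238)/(-1.24*b^2 + 5.95*b + 3.72)^2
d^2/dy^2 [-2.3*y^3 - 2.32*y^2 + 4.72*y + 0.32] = -13.8*y - 4.64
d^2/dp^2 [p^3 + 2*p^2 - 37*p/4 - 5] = 6*p + 4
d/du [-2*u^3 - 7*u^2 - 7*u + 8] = -6*u^2 - 14*u - 7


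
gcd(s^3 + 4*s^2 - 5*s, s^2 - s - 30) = s + 5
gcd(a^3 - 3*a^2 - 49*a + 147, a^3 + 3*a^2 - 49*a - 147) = a^2 - 49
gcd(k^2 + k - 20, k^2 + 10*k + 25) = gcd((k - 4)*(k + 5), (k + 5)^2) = k + 5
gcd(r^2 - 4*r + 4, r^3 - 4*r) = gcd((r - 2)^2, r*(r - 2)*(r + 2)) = r - 2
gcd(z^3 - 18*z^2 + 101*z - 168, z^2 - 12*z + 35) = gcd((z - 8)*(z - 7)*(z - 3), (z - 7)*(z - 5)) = z - 7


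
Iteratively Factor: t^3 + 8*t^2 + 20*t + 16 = (t + 2)*(t^2 + 6*t + 8) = (t + 2)*(t + 4)*(t + 2)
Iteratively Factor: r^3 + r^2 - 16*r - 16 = (r + 1)*(r^2 - 16) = (r - 4)*(r + 1)*(r + 4)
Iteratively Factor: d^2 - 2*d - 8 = (d - 4)*(d + 2)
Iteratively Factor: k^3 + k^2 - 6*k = (k - 2)*(k^2 + 3*k) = (k - 2)*(k + 3)*(k)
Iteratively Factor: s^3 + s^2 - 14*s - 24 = (s + 3)*(s^2 - 2*s - 8) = (s - 4)*(s + 3)*(s + 2)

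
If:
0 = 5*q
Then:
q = 0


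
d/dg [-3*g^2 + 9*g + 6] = 9 - 6*g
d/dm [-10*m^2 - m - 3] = -20*m - 1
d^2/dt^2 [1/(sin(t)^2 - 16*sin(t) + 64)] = 2*(-8*sin(t) + cos(2*t) + 2)/(sin(t) - 8)^4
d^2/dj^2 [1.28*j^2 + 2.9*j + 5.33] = 2.56000000000000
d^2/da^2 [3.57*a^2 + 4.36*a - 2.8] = 7.14000000000000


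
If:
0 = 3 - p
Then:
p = 3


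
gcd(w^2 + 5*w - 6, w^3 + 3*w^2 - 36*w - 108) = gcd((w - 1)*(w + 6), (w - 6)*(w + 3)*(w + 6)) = w + 6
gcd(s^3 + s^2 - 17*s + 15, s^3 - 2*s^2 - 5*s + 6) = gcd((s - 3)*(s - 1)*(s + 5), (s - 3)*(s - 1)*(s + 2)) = s^2 - 4*s + 3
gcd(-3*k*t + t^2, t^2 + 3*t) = t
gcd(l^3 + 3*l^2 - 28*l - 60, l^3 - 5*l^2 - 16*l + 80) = l - 5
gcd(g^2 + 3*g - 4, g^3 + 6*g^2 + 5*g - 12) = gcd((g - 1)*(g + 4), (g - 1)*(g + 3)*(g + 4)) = g^2 + 3*g - 4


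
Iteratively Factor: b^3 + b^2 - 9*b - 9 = (b + 3)*(b^2 - 2*b - 3) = (b + 1)*(b + 3)*(b - 3)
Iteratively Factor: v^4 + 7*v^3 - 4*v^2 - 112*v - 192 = (v + 3)*(v^3 + 4*v^2 - 16*v - 64) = (v + 3)*(v + 4)*(v^2 - 16) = (v + 3)*(v + 4)^2*(v - 4)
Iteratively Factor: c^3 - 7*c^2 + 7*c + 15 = (c + 1)*(c^2 - 8*c + 15) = (c - 3)*(c + 1)*(c - 5)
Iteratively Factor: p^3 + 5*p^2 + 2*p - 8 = (p - 1)*(p^2 + 6*p + 8) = (p - 1)*(p + 2)*(p + 4)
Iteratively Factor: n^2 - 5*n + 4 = (n - 1)*(n - 4)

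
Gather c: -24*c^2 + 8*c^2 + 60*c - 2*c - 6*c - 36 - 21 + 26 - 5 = -16*c^2 + 52*c - 36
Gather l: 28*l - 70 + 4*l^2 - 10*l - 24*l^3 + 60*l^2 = -24*l^3 + 64*l^2 + 18*l - 70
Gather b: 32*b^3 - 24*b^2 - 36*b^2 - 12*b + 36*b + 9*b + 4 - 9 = 32*b^3 - 60*b^2 + 33*b - 5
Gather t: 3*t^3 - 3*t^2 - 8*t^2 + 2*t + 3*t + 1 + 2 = 3*t^3 - 11*t^2 + 5*t + 3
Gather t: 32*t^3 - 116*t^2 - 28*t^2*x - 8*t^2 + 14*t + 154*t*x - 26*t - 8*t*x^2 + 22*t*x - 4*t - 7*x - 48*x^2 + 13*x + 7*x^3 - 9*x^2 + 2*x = 32*t^3 + t^2*(-28*x - 124) + t*(-8*x^2 + 176*x - 16) + 7*x^3 - 57*x^2 + 8*x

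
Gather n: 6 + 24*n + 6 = 24*n + 12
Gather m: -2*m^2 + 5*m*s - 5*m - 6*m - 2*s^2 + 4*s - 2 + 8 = -2*m^2 + m*(5*s - 11) - 2*s^2 + 4*s + 6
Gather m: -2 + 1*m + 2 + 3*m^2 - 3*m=3*m^2 - 2*m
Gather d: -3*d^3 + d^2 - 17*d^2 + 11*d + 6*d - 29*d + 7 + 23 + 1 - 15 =-3*d^3 - 16*d^2 - 12*d + 16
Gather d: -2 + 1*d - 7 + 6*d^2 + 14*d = 6*d^2 + 15*d - 9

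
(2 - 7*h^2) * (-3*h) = 21*h^3 - 6*h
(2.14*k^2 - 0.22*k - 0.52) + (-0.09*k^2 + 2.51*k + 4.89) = 2.05*k^2 + 2.29*k + 4.37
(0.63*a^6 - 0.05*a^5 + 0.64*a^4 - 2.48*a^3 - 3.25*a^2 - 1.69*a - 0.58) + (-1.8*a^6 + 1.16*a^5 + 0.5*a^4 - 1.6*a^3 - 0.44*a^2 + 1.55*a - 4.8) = -1.17*a^6 + 1.11*a^5 + 1.14*a^4 - 4.08*a^3 - 3.69*a^2 - 0.14*a - 5.38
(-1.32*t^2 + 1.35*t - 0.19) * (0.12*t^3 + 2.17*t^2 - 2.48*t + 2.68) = -0.1584*t^5 - 2.7024*t^4 + 6.1803*t^3 - 7.2979*t^2 + 4.0892*t - 0.5092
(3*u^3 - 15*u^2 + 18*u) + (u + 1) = 3*u^3 - 15*u^2 + 19*u + 1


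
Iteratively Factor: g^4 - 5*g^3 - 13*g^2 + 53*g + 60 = (g - 4)*(g^3 - g^2 - 17*g - 15) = (g - 5)*(g - 4)*(g^2 + 4*g + 3) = (g - 5)*(g - 4)*(g + 1)*(g + 3)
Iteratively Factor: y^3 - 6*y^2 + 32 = (y - 4)*(y^2 - 2*y - 8) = (y - 4)*(y + 2)*(y - 4)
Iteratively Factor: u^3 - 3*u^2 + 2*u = (u - 1)*(u^2 - 2*u) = u*(u - 1)*(u - 2)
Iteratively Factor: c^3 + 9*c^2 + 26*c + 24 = (c + 3)*(c^2 + 6*c + 8) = (c + 3)*(c + 4)*(c + 2)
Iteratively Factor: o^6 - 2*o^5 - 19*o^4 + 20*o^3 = (o - 5)*(o^5 + 3*o^4 - 4*o^3) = (o - 5)*(o + 4)*(o^4 - o^3) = o*(o - 5)*(o + 4)*(o^3 - o^2) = o*(o - 5)*(o - 1)*(o + 4)*(o^2) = o^2*(o - 5)*(o - 1)*(o + 4)*(o)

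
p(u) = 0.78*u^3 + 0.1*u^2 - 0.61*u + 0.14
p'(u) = 2.34*u^2 + 0.2*u - 0.61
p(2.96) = 19.44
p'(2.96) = 20.48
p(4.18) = 56.30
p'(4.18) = 41.11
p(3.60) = 35.63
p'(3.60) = 30.44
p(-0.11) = 0.21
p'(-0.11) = -0.60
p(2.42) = 10.30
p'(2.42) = 13.58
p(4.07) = 51.90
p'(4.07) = 38.97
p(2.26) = 8.28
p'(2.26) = 11.79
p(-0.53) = 0.38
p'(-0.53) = -0.06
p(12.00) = 1355.06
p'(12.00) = 338.75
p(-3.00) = -18.19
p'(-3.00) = 19.85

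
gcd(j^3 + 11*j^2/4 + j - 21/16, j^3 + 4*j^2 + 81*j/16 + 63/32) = j^2 + 13*j/4 + 21/8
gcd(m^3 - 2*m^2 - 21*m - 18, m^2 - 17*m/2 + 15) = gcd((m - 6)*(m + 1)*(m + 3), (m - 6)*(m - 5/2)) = m - 6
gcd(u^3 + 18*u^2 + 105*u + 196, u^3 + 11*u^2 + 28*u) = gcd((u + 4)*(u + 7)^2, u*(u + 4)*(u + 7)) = u^2 + 11*u + 28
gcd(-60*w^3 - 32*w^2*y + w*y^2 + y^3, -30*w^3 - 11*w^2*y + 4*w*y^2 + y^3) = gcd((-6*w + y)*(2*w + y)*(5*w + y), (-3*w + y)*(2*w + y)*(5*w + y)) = 10*w^2 + 7*w*y + y^2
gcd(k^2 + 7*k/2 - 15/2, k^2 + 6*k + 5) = k + 5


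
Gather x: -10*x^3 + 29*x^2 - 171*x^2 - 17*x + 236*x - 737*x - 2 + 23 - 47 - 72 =-10*x^3 - 142*x^2 - 518*x - 98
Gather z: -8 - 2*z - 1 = -2*z - 9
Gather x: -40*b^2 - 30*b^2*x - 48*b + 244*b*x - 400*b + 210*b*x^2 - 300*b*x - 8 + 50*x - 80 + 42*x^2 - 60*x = -40*b^2 - 448*b + x^2*(210*b + 42) + x*(-30*b^2 - 56*b - 10) - 88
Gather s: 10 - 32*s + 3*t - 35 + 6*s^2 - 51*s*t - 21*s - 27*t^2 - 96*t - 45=6*s^2 + s*(-51*t - 53) - 27*t^2 - 93*t - 70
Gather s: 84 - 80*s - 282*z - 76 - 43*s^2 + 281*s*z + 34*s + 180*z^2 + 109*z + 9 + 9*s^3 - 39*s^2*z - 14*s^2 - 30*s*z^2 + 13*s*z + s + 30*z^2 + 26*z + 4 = 9*s^3 + s^2*(-39*z - 57) + s*(-30*z^2 + 294*z - 45) + 210*z^2 - 147*z + 21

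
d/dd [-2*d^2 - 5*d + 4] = -4*d - 5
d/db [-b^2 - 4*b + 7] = -2*b - 4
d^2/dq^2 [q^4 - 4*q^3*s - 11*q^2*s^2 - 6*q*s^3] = 12*q^2 - 24*q*s - 22*s^2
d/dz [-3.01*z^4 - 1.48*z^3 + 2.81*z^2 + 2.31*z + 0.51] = -12.04*z^3 - 4.44*z^2 + 5.62*z + 2.31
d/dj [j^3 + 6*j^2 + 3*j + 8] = 3*j^2 + 12*j + 3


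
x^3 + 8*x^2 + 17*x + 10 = (x + 1)*(x + 2)*(x + 5)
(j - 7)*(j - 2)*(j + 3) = j^3 - 6*j^2 - 13*j + 42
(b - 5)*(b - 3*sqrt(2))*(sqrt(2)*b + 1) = sqrt(2)*b^3 - 5*sqrt(2)*b^2 - 5*b^2 - 3*sqrt(2)*b + 25*b + 15*sqrt(2)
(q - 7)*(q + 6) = q^2 - q - 42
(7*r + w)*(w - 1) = 7*r*w - 7*r + w^2 - w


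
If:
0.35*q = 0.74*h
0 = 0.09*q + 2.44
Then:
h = -12.82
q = -27.11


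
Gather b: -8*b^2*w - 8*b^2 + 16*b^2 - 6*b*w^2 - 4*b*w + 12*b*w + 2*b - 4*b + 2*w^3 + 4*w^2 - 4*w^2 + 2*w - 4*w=b^2*(8 - 8*w) + b*(-6*w^2 + 8*w - 2) + 2*w^3 - 2*w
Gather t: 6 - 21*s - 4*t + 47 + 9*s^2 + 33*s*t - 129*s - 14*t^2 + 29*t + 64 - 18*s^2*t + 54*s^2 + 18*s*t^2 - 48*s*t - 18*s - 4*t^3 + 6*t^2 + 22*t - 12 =63*s^2 - 168*s - 4*t^3 + t^2*(18*s - 8) + t*(-18*s^2 - 15*s + 47) + 105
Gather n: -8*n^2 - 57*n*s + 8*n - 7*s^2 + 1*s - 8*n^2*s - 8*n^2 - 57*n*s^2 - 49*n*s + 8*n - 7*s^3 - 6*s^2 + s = n^2*(-8*s - 16) + n*(-57*s^2 - 106*s + 16) - 7*s^3 - 13*s^2 + 2*s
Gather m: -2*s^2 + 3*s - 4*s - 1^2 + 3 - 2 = -2*s^2 - s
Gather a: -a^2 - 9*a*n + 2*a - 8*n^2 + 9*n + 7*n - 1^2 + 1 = -a^2 + a*(2 - 9*n) - 8*n^2 + 16*n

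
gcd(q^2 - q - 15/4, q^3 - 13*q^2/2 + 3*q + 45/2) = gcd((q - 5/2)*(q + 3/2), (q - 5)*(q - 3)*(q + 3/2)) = q + 3/2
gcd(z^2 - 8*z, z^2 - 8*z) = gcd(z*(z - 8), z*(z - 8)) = z^2 - 8*z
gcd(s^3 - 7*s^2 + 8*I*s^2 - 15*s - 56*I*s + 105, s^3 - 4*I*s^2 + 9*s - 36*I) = s + 3*I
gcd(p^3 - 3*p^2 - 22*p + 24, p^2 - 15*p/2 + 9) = p - 6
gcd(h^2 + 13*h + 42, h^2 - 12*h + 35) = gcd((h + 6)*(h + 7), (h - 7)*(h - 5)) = 1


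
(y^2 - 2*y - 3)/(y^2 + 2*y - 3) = (y^2 - 2*y - 3)/(y^2 + 2*y - 3)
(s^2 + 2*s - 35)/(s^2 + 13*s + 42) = (s - 5)/(s + 6)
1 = 1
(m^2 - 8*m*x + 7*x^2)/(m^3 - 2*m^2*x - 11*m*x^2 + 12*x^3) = (-m + 7*x)/(-m^2 + m*x + 12*x^2)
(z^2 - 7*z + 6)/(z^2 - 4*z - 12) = (z - 1)/(z + 2)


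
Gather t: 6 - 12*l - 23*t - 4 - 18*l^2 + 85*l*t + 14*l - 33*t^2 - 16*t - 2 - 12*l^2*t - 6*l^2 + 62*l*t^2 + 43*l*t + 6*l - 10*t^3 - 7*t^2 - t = -24*l^2 + 8*l - 10*t^3 + t^2*(62*l - 40) + t*(-12*l^2 + 128*l - 40)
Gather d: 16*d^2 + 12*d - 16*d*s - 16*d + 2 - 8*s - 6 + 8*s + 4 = 16*d^2 + d*(-16*s - 4)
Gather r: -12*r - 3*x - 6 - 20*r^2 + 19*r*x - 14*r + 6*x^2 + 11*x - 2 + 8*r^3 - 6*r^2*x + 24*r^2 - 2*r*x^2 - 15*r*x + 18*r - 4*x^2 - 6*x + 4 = 8*r^3 + r^2*(4 - 6*x) + r*(-2*x^2 + 4*x - 8) + 2*x^2 + 2*x - 4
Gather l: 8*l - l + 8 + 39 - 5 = 7*l + 42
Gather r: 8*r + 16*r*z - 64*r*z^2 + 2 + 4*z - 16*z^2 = r*(-64*z^2 + 16*z + 8) - 16*z^2 + 4*z + 2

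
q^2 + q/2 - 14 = (q - 7/2)*(q + 4)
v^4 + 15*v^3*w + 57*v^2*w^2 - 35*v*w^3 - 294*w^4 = (v - 2*w)*(v + 3*w)*(v + 7*w)^2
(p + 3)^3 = p^3 + 9*p^2 + 27*p + 27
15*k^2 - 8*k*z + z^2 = (-5*k + z)*(-3*k + z)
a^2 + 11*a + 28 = (a + 4)*(a + 7)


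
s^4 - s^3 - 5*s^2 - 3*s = s*(s - 3)*(s + 1)^2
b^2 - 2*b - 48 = (b - 8)*(b + 6)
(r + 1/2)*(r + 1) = r^2 + 3*r/2 + 1/2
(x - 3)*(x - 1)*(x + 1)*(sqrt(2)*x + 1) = sqrt(2)*x^4 - 3*sqrt(2)*x^3 + x^3 - 3*x^2 - sqrt(2)*x^2 - x + 3*sqrt(2)*x + 3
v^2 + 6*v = v*(v + 6)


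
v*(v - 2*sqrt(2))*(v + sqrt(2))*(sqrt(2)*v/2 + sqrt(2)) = sqrt(2)*v^4/2 - v^3 + sqrt(2)*v^3 - 2*sqrt(2)*v^2 - 2*v^2 - 4*sqrt(2)*v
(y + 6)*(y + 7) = y^2 + 13*y + 42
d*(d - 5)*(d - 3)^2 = d^4 - 11*d^3 + 39*d^2 - 45*d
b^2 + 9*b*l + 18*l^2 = (b + 3*l)*(b + 6*l)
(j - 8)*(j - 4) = j^2 - 12*j + 32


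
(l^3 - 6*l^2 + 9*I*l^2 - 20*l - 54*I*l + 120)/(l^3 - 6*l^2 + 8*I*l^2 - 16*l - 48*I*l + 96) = (l + 5*I)/(l + 4*I)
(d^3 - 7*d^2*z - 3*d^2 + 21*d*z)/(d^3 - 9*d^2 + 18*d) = (d - 7*z)/(d - 6)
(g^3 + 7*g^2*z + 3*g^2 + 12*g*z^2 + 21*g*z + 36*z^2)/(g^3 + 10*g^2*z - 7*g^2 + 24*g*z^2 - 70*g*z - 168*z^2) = (g^2 + 3*g*z + 3*g + 9*z)/(g^2 + 6*g*z - 7*g - 42*z)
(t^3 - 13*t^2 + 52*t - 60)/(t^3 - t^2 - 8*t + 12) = (t^2 - 11*t + 30)/(t^2 + t - 6)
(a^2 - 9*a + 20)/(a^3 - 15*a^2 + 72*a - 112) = (a - 5)/(a^2 - 11*a + 28)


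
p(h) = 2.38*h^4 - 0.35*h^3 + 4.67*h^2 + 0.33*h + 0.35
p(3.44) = 375.78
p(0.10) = 0.43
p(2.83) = 183.41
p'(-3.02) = -299.67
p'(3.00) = 275.94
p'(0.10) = 1.26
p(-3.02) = 249.56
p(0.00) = 0.35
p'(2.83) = 234.13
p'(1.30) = 31.61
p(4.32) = 889.63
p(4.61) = 1141.76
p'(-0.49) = -5.62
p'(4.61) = 953.77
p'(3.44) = 407.57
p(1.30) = 14.70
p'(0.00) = 0.33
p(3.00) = 226.70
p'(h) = 9.52*h^3 - 1.05*h^2 + 9.34*h + 0.33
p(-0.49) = 1.49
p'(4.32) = 788.60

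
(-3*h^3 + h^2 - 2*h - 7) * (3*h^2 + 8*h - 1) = -9*h^5 - 21*h^4 + 5*h^3 - 38*h^2 - 54*h + 7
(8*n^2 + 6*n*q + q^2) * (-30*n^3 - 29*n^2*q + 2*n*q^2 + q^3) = -240*n^5 - 412*n^4*q - 188*n^3*q^2 - 9*n^2*q^3 + 8*n*q^4 + q^5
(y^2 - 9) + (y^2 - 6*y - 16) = 2*y^2 - 6*y - 25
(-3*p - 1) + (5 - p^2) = -p^2 - 3*p + 4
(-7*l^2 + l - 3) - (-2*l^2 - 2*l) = -5*l^2 + 3*l - 3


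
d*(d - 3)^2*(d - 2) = d^4 - 8*d^3 + 21*d^2 - 18*d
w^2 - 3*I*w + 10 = (w - 5*I)*(w + 2*I)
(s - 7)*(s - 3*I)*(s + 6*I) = s^3 - 7*s^2 + 3*I*s^2 + 18*s - 21*I*s - 126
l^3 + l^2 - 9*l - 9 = (l - 3)*(l + 1)*(l + 3)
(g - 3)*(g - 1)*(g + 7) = g^3 + 3*g^2 - 25*g + 21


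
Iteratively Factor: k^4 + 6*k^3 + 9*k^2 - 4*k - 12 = (k + 3)*(k^3 + 3*k^2 - 4) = (k - 1)*(k + 3)*(k^2 + 4*k + 4) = (k - 1)*(k + 2)*(k + 3)*(k + 2)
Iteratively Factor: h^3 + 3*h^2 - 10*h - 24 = (h + 4)*(h^2 - h - 6) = (h - 3)*(h + 4)*(h + 2)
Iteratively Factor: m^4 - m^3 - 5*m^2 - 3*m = (m)*(m^3 - m^2 - 5*m - 3) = m*(m + 1)*(m^2 - 2*m - 3) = m*(m + 1)^2*(m - 3)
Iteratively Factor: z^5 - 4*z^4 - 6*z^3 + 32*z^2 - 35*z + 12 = (z - 1)*(z^4 - 3*z^3 - 9*z^2 + 23*z - 12) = (z - 1)*(z + 3)*(z^3 - 6*z^2 + 9*z - 4) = (z - 4)*(z - 1)*(z + 3)*(z^2 - 2*z + 1) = (z - 4)*(z - 1)^2*(z + 3)*(z - 1)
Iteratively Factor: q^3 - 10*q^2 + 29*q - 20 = (q - 1)*(q^2 - 9*q + 20) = (q - 5)*(q - 1)*(q - 4)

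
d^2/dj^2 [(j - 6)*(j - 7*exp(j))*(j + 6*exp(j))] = -j^2*exp(j) - 168*j*exp(2*j) + 2*j*exp(j) + 6*j + 840*exp(2*j) + 10*exp(j) - 12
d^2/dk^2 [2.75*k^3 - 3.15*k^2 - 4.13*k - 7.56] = 16.5*k - 6.3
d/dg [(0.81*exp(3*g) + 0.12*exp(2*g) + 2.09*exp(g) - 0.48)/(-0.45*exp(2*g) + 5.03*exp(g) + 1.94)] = (-0.3645*exp(4*g) + 8.1486*exp(3*g) + 6.2583*exp(2*g) + 0.0335999999999999*exp(g) + 6.469)*exp(g)/(0.2025*exp(4*g) - 4.527*exp(3*g) + 23.5549*exp(2*g) + 19.5164*exp(g) + 3.7636)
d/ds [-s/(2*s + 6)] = -3/(2*(s + 3)^2)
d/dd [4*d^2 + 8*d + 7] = 8*d + 8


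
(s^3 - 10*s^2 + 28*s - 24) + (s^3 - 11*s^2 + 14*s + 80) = 2*s^3 - 21*s^2 + 42*s + 56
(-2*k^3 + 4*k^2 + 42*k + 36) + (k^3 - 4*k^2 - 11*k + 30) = -k^3 + 31*k + 66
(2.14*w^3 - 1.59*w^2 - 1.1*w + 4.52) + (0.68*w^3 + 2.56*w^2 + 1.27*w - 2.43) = 2.82*w^3 + 0.97*w^2 + 0.17*w + 2.09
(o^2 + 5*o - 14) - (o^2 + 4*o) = o - 14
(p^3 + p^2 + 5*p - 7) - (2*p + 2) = p^3 + p^2 + 3*p - 9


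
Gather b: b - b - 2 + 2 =0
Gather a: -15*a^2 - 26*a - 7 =-15*a^2 - 26*a - 7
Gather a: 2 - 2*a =2 - 2*a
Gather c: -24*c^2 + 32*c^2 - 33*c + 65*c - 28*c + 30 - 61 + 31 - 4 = 8*c^2 + 4*c - 4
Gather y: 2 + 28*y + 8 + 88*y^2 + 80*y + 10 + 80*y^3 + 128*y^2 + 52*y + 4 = 80*y^3 + 216*y^2 + 160*y + 24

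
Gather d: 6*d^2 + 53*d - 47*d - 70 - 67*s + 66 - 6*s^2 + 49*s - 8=6*d^2 + 6*d - 6*s^2 - 18*s - 12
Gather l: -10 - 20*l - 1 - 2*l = -22*l - 11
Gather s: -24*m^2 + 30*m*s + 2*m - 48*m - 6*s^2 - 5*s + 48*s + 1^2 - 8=-24*m^2 - 46*m - 6*s^2 + s*(30*m + 43) - 7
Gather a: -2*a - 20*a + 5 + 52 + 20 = 77 - 22*a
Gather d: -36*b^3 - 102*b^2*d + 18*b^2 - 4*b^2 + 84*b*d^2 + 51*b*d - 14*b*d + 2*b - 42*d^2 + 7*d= -36*b^3 + 14*b^2 + 2*b + d^2*(84*b - 42) + d*(-102*b^2 + 37*b + 7)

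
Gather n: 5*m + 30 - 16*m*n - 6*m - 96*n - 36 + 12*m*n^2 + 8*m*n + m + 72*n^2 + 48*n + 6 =n^2*(12*m + 72) + n*(-8*m - 48)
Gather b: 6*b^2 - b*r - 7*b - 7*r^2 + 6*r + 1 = 6*b^2 + b*(-r - 7) - 7*r^2 + 6*r + 1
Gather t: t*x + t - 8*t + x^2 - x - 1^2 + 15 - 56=t*(x - 7) + x^2 - x - 42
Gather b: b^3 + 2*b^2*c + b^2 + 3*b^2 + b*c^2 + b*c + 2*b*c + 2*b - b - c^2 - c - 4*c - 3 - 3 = b^3 + b^2*(2*c + 4) + b*(c^2 + 3*c + 1) - c^2 - 5*c - 6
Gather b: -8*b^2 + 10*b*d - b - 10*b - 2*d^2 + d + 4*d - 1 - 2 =-8*b^2 + b*(10*d - 11) - 2*d^2 + 5*d - 3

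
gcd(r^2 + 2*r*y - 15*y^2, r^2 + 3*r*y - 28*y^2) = 1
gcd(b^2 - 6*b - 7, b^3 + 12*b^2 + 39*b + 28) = b + 1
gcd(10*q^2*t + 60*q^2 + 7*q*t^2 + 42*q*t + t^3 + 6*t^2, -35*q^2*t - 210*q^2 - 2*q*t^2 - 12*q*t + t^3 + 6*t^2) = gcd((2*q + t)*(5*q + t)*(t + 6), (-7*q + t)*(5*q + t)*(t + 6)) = 5*q*t + 30*q + t^2 + 6*t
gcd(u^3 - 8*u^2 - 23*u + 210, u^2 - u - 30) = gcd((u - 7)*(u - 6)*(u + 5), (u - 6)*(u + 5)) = u^2 - u - 30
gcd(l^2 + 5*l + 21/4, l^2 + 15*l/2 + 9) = l + 3/2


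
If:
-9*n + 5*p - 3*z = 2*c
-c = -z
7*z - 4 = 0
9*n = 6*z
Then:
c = 4/7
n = 8/21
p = 44/35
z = 4/7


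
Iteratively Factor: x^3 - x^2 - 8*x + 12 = (x - 2)*(x^2 + x - 6) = (x - 2)^2*(x + 3)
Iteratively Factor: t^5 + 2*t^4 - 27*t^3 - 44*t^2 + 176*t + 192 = (t + 1)*(t^4 + t^3 - 28*t^2 - 16*t + 192) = (t + 1)*(t + 4)*(t^3 - 3*t^2 - 16*t + 48) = (t - 4)*(t + 1)*(t + 4)*(t^2 + t - 12) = (t - 4)*(t - 3)*(t + 1)*(t + 4)*(t + 4)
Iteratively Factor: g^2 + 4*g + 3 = (g + 1)*(g + 3)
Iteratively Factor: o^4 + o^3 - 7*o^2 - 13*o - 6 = (o - 3)*(o^3 + 4*o^2 + 5*o + 2) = (o - 3)*(o + 1)*(o^2 + 3*o + 2) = (o - 3)*(o + 1)*(o + 2)*(o + 1)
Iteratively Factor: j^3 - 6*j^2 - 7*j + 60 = (j + 3)*(j^2 - 9*j + 20) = (j - 4)*(j + 3)*(j - 5)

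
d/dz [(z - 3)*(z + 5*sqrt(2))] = 2*z - 3 + 5*sqrt(2)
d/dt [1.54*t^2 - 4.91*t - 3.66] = 3.08*t - 4.91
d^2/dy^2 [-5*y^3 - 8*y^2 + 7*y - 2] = -30*y - 16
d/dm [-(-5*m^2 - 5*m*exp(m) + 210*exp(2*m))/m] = 5*exp(m) + 5 - 420*exp(2*m)/m + 210*exp(2*m)/m^2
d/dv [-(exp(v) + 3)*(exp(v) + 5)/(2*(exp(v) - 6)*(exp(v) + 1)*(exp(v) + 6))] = (exp(4*v) + 16*exp(3*v) + 89*exp(2*v) + 102*exp(v) - 252)*exp(v)/(2*(exp(6*v) + 2*exp(5*v) - 71*exp(4*v) - 144*exp(3*v) + 1224*exp(2*v) + 2592*exp(v) + 1296))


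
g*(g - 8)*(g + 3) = g^3 - 5*g^2 - 24*g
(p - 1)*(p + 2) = p^2 + p - 2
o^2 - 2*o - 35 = (o - 7)*(o + 5)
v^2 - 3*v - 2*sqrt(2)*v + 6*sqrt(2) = (v - 3)*(v - 2*sqrt(2))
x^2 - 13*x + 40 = (x - 8)*(x - 5)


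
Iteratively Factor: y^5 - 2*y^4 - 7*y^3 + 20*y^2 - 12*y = (y + 3)*(y^4 - 5*y^3 + 8*y^2 - 4*y) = (y - 1)*(y + 3)*(y^3 - 4*y^2 + 4*y) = (y - 2)*(y - 1)*(y + 3)*(y^2 - 2*y) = (y - 2)^2*(y - 1)*(y + 3)*(y)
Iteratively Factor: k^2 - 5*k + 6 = (k - 2)*(k - 3)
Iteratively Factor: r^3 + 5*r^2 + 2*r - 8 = (r + 2)*(r^2 + 3*r - 4) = (r - 1)*(r + 2)*(r + 4)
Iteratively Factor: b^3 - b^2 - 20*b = (b - 5)*(b^2 + 4*b) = (b - 5)*(b + 4)*(b)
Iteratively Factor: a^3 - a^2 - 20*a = (a + 4)*(a^2 - 5*a) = a*(a + 4)*(a - 5)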